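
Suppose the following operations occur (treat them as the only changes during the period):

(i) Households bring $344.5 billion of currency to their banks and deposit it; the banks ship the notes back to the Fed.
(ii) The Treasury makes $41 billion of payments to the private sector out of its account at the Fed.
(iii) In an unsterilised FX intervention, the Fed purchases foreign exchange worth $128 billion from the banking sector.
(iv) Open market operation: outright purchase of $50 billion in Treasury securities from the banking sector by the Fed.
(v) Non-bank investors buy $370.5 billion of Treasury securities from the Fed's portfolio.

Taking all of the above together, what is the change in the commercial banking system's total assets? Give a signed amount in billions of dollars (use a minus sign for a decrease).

Fed balance sheet:
  Assets:      Securities −$320.5B, Foreign assets +$128B
  Liabilities: Bank reserves +$193B, Currency in circulation −$344.5B, Government deposits −$41B
Commercial banking system:
  Assets:      Reserves at CB +$193B, Securities −$50B, Foreign assets −$128B
  Liabilities: Checkable deposits +$15B
Change in total bank assets = +$15 billion.

+$15 billion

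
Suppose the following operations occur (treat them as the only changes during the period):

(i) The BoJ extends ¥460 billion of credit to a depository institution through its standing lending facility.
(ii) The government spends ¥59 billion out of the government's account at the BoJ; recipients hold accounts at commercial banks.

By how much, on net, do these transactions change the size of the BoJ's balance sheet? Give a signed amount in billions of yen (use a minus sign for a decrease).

+¥460 billion

BoJ balance sheet:
  Assets:      Loans to banks +¥460B
  Liabilities: Bank reserves +¥519B, Government deposits −¥59B
Commercial banking system:
  Assets:      Reserves at CB +¥519B
  Liabilities: Checkable deposits +¥59B, Borrowings from CB +¥460B
Change in total BoJ assets = +¥460 billion.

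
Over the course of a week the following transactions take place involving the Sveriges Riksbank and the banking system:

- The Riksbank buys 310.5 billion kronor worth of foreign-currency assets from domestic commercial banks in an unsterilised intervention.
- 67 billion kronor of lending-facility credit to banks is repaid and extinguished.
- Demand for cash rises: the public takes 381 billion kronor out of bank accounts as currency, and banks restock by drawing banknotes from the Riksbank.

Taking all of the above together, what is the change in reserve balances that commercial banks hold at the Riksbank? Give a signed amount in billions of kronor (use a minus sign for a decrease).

FX purchase 310.5 billion kronor: the Riksbank pays by crediting reserve accounts → +310.5B.
Discount-window repayment 67 billion kronor: repayment is debited from reserves → −67B.
Currency withdrawal 381 billion kronor: banks swap reserves for currency → −381B.
Net: 310.5 − 67 − 381 = -137.5 billion.

-137.5 billion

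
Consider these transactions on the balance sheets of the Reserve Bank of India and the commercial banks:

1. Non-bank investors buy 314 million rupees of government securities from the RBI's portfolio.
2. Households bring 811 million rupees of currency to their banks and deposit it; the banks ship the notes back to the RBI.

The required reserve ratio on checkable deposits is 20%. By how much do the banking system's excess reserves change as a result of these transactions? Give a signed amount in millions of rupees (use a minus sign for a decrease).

+397.6 million

Asset sale (to non-banks) 314 million rupees: reserves −314M, deposits −314M.
Currency deposit 811 million rupees: reserves +811M, deposits +811M.
Totals: Δreserves = +497M, Δdeposits = +497M.
Δrequired reserves = 20% × +497M = +99.4M.
Δexcess reserves = Δreserves − Δrequired = +497M − (+99.4M) = +397.6 million.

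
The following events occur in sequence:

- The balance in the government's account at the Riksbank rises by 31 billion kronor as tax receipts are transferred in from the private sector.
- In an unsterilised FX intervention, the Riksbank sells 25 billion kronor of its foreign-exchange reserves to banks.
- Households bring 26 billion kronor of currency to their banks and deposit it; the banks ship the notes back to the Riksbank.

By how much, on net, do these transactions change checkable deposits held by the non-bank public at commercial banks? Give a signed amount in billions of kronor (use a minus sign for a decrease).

Government account inflow 31 billion kronor: non-bank counterparties' bank balances fall → −31B.
FX sale 25 billion kronor: the counterparty is a bank, so public deposits are unchanged → 0.
Currency deposit 26 billion kronor: non-bank counterparties' bank balances rise → +26B.
Net: −31 + 0 + 26 = -5 billion.

-5 billion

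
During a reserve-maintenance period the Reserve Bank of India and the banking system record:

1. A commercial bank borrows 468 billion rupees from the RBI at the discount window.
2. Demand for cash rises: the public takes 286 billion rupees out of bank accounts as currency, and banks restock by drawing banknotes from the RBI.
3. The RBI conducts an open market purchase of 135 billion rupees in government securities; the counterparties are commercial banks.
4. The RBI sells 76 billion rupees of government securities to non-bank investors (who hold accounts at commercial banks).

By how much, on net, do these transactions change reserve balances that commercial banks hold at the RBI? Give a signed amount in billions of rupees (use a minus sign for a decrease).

RBI balance sheet:
  Assets:      Securities +59B, Loans to banks +468B
  Liabilities: Bank reserves +241B, Currency in circulation +286B
Commercial banking system:
  Assets:      Reserves at CB +241B, Securities −135B
  Liabilities: Checkable deposits −362B, Borrowings from CB +468B
So the change in reserve balances that commercial banks hold at the RBI is +241 billion.

+241 billion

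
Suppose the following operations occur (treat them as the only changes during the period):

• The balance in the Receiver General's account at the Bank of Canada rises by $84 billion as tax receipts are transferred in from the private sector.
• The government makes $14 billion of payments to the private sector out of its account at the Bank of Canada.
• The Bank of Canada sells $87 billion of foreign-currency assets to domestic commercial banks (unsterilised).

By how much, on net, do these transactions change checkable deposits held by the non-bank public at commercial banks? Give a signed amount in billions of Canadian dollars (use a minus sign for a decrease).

-$70 billion

Government account inflow $84 billion: non-bank counterparties' bank balances fall → −$84B.
Government spending $14 billion: non-bank counterparties' bank balances rise → +$14B.
FX sale $87 billion: the counterparty is a bank, so public deposits are unchanged → 0.
Net: −84 + 14 + 0 = -$70 billion.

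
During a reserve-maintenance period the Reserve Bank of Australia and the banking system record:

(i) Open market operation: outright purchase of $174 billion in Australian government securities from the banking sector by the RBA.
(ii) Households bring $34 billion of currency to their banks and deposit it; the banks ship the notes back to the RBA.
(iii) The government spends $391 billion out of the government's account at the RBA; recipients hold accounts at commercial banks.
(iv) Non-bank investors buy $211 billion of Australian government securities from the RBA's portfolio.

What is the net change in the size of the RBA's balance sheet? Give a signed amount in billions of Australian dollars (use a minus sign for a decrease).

RBA balance sheet:
  Assets:      Securities −$37B
  Liabilities: Bank reserves +$388B, Currency in circulation −$34B, Government deposits −$391B
Change in total RBA assets = -$37 billion.

-$37 billion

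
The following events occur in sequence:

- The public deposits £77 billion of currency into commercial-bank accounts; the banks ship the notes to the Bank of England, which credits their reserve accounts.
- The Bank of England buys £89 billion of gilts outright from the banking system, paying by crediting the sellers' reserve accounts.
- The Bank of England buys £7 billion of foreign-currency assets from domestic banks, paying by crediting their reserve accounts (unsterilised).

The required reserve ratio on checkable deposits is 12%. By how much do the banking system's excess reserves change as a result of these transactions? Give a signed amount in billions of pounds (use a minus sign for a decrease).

Currency deposit £77 billion: reserves +£77B, deposits +£77B.
OMO purchase (from banks) £89 billion: reserves +£89B, deposits 0.
FX purchase £7 billion: reserves +£7B, deposits 0.
Totals: Δreserves = +£173B, Δdeposits = +£77B.
Δrequired reserves = 12% × +£77B = +£9.24B.
Δexcess reserves = Δreserves − Δrequired = +£173B − (+£9.24B) = +£163.76 billion.

+£163.76 billion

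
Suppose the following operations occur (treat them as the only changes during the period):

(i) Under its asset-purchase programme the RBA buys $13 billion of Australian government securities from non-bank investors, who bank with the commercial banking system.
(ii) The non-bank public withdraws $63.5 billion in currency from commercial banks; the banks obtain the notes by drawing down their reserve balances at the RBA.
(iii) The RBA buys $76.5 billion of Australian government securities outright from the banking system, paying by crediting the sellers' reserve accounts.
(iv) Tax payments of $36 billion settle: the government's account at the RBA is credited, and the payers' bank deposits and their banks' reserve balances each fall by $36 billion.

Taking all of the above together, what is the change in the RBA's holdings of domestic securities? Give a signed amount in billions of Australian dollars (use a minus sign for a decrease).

RBA balance sheet:
  Assets:      Securities +$89.5B
  Liabilities: Bank reserves −$10B, Currency in circulation +$63.5B, Government deposits +$36B
So the change in the RBA's holdings of domestic securities is +$89.5 billion.

+$89.5 billion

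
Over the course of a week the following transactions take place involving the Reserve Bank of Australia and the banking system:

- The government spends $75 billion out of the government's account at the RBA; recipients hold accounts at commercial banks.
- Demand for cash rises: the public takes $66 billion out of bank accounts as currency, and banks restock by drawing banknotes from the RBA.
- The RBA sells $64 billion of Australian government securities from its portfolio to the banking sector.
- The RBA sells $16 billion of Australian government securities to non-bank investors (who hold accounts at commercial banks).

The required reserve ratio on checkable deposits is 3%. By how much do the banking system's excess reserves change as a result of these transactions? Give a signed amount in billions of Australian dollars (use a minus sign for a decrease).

Government spending $75 billion: reserves +$75B, deposits +$75B.
Currency withdrawal $66 billion: reserves −$66B, deposits −$66B.
OMO sale (to banks) $64 billion: reserves −$64B, deposits 0.
Asset sale (to non-banks) $16 billion: reserves −$16B, deposits −$16B.
Totals: Δreserves = −$71B, Δdeposits = −$7B.
Δrequired reserves = 3% × −$7B = −$0.21B.
Δexcess reserves = Δreserves − Δrequired = −$71B − (−$0.21B) = -$70.79 billion.

-$70.79 billion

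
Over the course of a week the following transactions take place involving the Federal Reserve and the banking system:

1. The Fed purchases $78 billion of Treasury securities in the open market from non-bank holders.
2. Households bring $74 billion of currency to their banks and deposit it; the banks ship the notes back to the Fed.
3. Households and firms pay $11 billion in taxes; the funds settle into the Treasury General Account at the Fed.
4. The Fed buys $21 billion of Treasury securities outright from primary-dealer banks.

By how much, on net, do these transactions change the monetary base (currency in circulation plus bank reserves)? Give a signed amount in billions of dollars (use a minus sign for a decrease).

Asset purchase (from non-banks) $78 billion: Fed balance sheet expands → +$78B.
Currency deposit $74 billion: just a shift between currency and reserves — both are base money → 0.
Government account inflow $11 billion: reserves shift to a non-base liability → −$11B.
OMO purchase (from banks) $21 billion: Fed balance sheet expands → +$21B.
Net: 78 + 0 − 11 + 21 = +$88 billion.

+$88 billion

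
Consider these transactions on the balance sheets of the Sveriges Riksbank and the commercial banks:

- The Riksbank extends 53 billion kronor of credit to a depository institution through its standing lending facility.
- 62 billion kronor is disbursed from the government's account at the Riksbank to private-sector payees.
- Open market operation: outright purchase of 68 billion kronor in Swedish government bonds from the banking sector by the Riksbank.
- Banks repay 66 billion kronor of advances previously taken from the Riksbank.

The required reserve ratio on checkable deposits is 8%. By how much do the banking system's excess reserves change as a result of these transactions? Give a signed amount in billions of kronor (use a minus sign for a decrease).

Discount-window loan 53 billion kronor: reserves +53B, deposits 0.
Government spending 62 billion kronor: reserves +62B, deposits +62B.
OMO purchase (from banks) 68 billion kronor: reserves +68B, deposits 0.
Discount-window repayment 66 billion kronor: reserves −66B, deposits 0.
Totals: Δreserves = +117B, Δdeposits = +62B.
Δrequired reserves = 8% × +62B = +4.96B.
Δexcess reserves = Δreserves − Δrequired = +117B − (+4.96B) = +112.04 billion.

+112.04 billion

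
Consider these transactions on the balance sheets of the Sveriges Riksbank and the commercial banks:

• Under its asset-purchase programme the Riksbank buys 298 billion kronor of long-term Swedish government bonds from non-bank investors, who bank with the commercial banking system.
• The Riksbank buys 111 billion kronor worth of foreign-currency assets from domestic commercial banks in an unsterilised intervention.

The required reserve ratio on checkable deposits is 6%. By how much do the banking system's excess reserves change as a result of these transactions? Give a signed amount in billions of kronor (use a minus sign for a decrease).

+391.12 billion

Asset purchase (from non-banks) 298 billion kronor: reserves +298B, deposits +298B.
FX purchase 111 billion kronor: reserves +111B, deposits 0.
Totals: Δreserves = +409B, Δdeposits = +298B.
Δrequired reserves = 6% × +298B = +17.88B.
Δexcess reserves = Δreserves − Δrequired = +409B − (+17.88B) = +391.12 billion.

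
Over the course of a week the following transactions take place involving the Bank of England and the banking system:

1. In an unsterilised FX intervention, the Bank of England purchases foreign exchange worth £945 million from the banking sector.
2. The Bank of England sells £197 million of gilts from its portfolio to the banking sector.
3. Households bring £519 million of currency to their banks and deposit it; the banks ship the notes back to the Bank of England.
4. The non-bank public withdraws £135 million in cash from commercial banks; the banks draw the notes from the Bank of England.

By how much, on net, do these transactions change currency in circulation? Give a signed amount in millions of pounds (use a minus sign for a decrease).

FX purchase £945 million: no currency enters or leaves circulation → 0.
OMO sale (to banks) £197 million: no currency enters or leaves circulation → 0.
Currency deposit £519 million: notes return to the central bank → −£519M.
Currency withdrawal £135 million: notes leave the central bank → +£135M.
Net: 0 + 0 − 519 + 135 = -£384 million.

-£384 million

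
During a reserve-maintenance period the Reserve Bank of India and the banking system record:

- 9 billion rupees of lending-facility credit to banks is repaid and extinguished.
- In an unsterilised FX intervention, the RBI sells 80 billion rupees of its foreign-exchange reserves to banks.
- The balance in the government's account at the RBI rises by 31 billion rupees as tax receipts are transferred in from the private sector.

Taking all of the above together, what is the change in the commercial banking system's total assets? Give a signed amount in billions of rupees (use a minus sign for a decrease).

-40 billion

Discount-window repayment 9 billion rupees: bank balance sheets shrink → −9B.
FX sale 80 billion rupees: just an asset swap on bank balance sheets → 0.
Government account inflow 31 billion rupees: bank balance sheets shrink → −31B.
Net: −9 + 0 − 31 = -40 billion.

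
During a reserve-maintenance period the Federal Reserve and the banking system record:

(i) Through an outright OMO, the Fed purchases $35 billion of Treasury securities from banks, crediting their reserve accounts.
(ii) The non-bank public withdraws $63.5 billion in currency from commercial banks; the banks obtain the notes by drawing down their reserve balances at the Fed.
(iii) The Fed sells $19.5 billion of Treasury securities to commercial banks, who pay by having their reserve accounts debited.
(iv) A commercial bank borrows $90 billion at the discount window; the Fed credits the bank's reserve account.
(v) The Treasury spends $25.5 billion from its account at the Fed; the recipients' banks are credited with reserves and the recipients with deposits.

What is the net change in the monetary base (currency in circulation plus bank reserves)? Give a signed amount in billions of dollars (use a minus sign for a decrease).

Fed balance sheet:
  Assets:      Securities +$15.5B, Loans to banks +$90B
  Liabilities: Bank reserves +$67.5B, Currency in circulation +$63.5B, Government deposits −$25.5B
Monetary base = currency + reserves: +$63.5B + (+$67.5B) = +$131 billion.

+$131 billion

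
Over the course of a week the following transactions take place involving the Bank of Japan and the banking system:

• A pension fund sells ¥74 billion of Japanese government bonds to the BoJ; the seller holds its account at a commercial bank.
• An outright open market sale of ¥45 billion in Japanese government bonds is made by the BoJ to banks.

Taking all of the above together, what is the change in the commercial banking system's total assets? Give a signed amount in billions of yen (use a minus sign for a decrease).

+¥74 billion

BoJ balance sheet:
  Assets:      Securities +¥29B
  Liabilities: Bank reserves +¥29B
Commercial banking system:
  Assets:      Reserves at CB +¥29B, Securities +¥45B
  Liabilities: Checkable deposits +¥74B
Change in total bank assets = +¥74 billion.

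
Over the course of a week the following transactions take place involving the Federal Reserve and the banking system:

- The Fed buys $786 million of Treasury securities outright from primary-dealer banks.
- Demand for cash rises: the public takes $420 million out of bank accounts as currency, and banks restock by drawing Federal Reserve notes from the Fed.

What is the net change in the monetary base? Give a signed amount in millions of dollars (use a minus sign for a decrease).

Fed balance sheet:
  Assets:      Securities +$786M
  Liabilities: Bank reserves +$366M, Currency in circulation +$420M
Commercial banking system:
  Assets:      Reserves at CB +$366M, Securities −$786M
  Liabilities: Checkable deposits −$420M
Monetary base = currency + reserves: +$420M + (+$366M) = +$786 million.

+$786 million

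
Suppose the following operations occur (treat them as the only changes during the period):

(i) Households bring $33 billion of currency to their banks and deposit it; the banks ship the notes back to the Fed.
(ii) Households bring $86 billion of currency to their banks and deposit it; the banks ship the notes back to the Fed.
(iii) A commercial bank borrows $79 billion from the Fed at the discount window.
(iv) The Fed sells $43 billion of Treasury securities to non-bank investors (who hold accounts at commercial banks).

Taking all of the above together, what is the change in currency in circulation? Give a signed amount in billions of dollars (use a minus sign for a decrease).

Fed balance sheet:
  Assets:      Securities −$43B, Loans to banks +$79B
  Liabilities: Bank reserves +$155B, Currency in circulation −$119B
Commercial banking system:
  Assets:      Reserves at CB +$155B
  Liabilities: Checkable deposits +$76B, Borrowings from CB +$79B
So the change in currency in circulation is -$119 billion.

-$119 billion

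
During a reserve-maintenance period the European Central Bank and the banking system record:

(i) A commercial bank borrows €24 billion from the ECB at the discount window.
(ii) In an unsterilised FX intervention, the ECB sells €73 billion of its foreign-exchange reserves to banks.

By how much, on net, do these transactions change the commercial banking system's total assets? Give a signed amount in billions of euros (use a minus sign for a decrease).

+€24 billion

ECB balance sheet:
  Assets:      Loans to banks +€24B, Foreign assets −€73B
  Liabilities: Bank reserves −€49B
Commercial banking system:
  Assets:      Reserves at CB −€49B, Foreign assets +€73B
  Liabilities: Borrowings from CB +€24B
Change in total bank assets = +€24 billion.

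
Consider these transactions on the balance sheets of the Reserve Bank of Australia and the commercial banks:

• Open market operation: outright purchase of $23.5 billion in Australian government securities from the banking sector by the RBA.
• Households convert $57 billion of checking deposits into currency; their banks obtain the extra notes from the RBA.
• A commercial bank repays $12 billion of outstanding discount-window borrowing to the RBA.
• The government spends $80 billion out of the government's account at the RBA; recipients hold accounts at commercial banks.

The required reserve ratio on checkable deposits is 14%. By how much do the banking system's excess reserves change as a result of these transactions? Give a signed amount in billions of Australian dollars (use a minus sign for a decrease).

+$31.28 billion

OMO purchase (from banks) $23.5 billion: reserves +$23.5B, deposits 0.
Currency withdrawal $57 billion: reserves −$57B, deposits −$57B.
Discount-window repayment $12 billion: reserves −$12B, deposits 0.
Government spending $80 billion: reserves +$80B, deposits +$80B.
Totals: Δreserves = +$34.5B, Δdeposits = +$23B.
Δrequired reserves = 14% × +$23B = +$3.22B.
Δexcess reserves = Δreserves − Δrequired = +$34.5B − (+$3.22B) = +$31.28 billion.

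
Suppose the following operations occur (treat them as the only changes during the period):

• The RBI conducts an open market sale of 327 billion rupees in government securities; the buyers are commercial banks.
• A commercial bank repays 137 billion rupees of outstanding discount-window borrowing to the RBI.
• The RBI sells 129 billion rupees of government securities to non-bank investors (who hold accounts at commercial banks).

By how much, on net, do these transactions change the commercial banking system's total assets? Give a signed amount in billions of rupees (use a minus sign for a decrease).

-266 billion

RBI balance sheet:
  Assets:      Securities −456B, Loans to banks −137B
  Liabilities: Bank reserves −593B
Commercial banking system:
  Assets:      Reserves at CB −593B, Securities +327B
  Liabilities: Checkable deposits −129B, Borrowings from CB −137B
Change in total bank assets = -266 billion.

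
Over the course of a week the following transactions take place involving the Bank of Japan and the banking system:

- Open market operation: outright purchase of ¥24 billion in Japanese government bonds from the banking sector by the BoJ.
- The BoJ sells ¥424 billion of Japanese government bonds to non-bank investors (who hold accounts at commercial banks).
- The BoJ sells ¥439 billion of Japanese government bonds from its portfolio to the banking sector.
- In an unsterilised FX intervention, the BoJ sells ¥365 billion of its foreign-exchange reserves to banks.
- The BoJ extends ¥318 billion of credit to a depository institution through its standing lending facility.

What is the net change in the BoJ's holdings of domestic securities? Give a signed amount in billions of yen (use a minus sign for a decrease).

OMO purchase (from banks) ¥24 billion: securities added to the BoJ's portfolio → +¥24B.
Asset sale (to non-banks) ¥424 billion: securities removed from the BoJ's portfolio → −¥424B.
OMO sale (to banks) ¥439 billion: securities removed from the BoJ's portfolio → −¥439B.
FX sale ¥365 billion: the BoJ's securities portfolio is untouched → 0.
Discount-window loan ¥318 billion: the BoJ's securities portfolio is untouched → 0.
Net: 24 − 424 − 439 + 0 + 0 = -¥839 billion.

-¥839 billion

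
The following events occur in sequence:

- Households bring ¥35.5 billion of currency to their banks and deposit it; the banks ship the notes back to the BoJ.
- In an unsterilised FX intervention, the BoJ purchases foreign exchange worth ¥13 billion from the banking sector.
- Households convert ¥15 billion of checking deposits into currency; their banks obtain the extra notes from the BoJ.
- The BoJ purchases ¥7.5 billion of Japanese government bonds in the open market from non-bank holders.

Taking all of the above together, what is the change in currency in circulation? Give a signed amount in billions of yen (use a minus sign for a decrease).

Currency deposit ¥35.5 billion: notes return to the central bank → −¥35.5B.
FX purchase ¥13 billion: no currency enters or leaves circulation → 0.
Currency withdrawal ¥15 billion: notes leave the central bank → +¥15B.
Asset purchase (from non-banks) ¥7.5 billion: no currency enters or leaves circulation → 0.
Net: −35.5 + 0 + 15 + 0 = -¥20.5 billion.

-¥20.5 billion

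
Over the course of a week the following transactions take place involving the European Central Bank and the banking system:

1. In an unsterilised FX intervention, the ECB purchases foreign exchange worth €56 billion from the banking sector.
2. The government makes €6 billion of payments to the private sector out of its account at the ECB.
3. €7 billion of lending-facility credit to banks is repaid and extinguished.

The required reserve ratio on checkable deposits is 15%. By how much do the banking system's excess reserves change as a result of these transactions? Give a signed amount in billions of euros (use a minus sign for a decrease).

FX purchase €56 billion: reserves +€56B, deposits 0.
Government spending €6 billion: reserves +€6B, deposits +€6B.
Discount-window repayment €7 billion: reserves −€7B, deposits 0.
Totals: Δreserves = +€55B, Δdeposits = +€6B.
Δrequired reserves = 15% × +€6B = +€0.9B.
Δexcess reserves = Δreserves − Δrequired = +€55B − (+€0.9B) = +€54.1 billion.

+€54.1 billion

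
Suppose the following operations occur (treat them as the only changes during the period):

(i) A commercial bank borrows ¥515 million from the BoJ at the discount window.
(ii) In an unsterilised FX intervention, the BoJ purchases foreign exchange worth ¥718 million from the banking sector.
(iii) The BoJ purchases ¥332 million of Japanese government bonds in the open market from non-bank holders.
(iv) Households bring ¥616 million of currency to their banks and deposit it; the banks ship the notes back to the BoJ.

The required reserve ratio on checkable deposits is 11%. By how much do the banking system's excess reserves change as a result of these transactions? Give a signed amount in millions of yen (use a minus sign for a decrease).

+¥2076.72 million

Discount-window loan ¥515 million: reserves +¥515M, deposits 0.
FX purchase ¥718 million: reserves +¥718M, deposits 0.
Asset purchase (from non-banks) ¥332 million: reserves +¥332M, deposits +¥332M.
Currency deposit ¥616 million: reserves +¥616M, deposits +¥616M.
Totals: Δreserves = +¥2181M, Δdeposits = +¥948M.
Δrequired reserves = 11% × +¥948M = +¥104.28M.
Δexcess reserves = Δreserves − Δrequired = +¥2181M − (+¥104.28M) = +¥2076.72 million.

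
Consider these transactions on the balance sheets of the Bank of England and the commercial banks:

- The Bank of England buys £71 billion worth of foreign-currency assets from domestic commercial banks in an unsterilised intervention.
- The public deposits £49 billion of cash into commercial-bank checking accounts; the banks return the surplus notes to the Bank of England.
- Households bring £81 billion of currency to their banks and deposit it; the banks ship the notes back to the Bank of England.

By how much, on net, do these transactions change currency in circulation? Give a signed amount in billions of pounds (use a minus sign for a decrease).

FX purchase £71 billion: no currency enters or leaves circulation → 0.
Currency deposit £49 billion: notes return to the central bank → −£49B.
Currency deposit £81 billion: notes return to the central bank → −£81B.
Net: 0 − 49 − 81 = -£130 billion.

-£130 billion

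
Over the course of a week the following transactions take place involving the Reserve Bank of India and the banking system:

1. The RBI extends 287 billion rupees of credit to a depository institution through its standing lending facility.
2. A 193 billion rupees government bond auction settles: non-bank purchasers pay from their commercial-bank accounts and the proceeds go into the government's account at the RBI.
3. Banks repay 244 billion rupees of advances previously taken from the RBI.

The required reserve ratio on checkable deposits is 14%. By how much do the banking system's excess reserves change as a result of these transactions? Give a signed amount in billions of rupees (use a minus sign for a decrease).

Discount-window loan 287 billion rupees: reserves +287B, deposits 0.
Government account inflow 193 billion rupees: reserves −193B, deposits −193B.
Discount-window repayment 244 billion rupees: reserves −244B, deposits 0.
Totals: Δreserves = −150B, Δdeposits = −193B.
Δrequired reserves = 14% × −193B = −27.02B.
Δexcess reserves = Δreserves − Δrequired = −150B − (−27.02B) = -122.98 billion.

-122.98 billion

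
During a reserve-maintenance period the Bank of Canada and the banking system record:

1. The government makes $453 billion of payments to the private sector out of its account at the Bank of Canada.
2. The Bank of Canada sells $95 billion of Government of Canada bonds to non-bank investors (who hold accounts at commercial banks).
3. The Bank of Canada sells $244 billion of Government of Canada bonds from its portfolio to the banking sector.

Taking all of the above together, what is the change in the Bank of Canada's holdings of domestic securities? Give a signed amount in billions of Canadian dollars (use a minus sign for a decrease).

Government spending $453 billion: the Bank of Canada's securities portfolio is untouched → 0.
Asset sale (to non-banks) $95 billion: securities removed from the Bank of Canada's portfolio → −$95B.
OMO sale (to banks) $244 billion: securities removed from the Bank of Canada's portfolio → −$244B.
Net: 0 − 95 − 244 = -$339 billion.

-$339 billion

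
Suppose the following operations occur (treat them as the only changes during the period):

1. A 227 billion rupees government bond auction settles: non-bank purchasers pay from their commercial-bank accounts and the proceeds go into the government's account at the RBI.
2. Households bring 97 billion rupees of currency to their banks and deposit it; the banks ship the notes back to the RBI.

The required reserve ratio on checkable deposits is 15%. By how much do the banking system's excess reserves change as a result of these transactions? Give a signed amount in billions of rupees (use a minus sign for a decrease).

-110.5 billion

Government account inflow 227 billion rupees: reserves −227B, deposits −227B.
Currency deposit 97 billion rupees: reserves +97B, deposits +97B.
Totals: Δreserves = −130B, Δdeposits = −130B.
Δrequired reserves = 15% × −130B = −19.5B.
Δexcess reserves = Δreserves − Δrequired = −130B − (−19.5B) = -110.5 billion.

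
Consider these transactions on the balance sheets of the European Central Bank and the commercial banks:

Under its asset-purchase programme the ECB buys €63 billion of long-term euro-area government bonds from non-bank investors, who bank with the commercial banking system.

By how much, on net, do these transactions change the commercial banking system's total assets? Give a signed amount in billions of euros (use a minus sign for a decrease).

ECB balance sheet:
  Assets:      Securities +€63B
  Liabilities: Bank reserves +€63B
Commercial banking system:
  Assets:      Reserves at CB +€63B
  Liabilities: Checkable deposits +€63B
Change in total bank assets = +€63 billion.

+€63 billion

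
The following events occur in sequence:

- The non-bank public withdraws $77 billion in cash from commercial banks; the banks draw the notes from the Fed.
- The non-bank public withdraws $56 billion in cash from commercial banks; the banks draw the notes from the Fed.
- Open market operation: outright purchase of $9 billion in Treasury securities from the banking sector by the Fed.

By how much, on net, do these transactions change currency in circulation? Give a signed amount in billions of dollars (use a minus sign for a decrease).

+$133 billion

Currency withdrawal $77 billion: notes leave the central bank → +$77B.
Currency withdrawal $56 billion: notes leave the central bank → +$56B.
OMO purchase (from banks) $9 billion: no currency enters or leaves circulation → 0.
Net: 77 + 56 + 0 = +$133 billion.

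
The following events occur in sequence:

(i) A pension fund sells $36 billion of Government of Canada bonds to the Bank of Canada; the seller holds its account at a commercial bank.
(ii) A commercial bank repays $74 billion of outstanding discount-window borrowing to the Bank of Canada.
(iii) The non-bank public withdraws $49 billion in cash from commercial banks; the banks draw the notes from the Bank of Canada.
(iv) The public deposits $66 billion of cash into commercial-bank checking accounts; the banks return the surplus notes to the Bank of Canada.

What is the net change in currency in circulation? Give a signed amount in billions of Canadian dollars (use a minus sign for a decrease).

Asset purchase (from non-banks) $36 billion: no currency enters or leaves circulation → 0.
Discount-window repayment $74 billion: no currency enters or leaves circulation → 0.
Currency withdrawal $49 billion: notes leave the central bank → +$49B.
Currency deposit $66 billion: notes return to the central bank → −$66B.
Net: 0 + 0 + 49 − 66 = -$17 billion.

-$17 billion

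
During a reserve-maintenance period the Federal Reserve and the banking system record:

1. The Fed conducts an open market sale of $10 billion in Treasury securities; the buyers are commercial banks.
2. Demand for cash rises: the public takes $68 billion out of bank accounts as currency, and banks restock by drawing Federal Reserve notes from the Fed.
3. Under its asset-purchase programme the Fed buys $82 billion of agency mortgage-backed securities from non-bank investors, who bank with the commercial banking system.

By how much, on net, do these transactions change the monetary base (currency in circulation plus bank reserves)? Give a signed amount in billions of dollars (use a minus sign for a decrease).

Fed balance sheet:
  Assets:      Securities +$72B
  Liabilities: Bank reserves +$4B, Currency in circulation +$68B
Monetary base = currency + reserves: +$68B + (+$4B) = +$72 billion.

+$72 billion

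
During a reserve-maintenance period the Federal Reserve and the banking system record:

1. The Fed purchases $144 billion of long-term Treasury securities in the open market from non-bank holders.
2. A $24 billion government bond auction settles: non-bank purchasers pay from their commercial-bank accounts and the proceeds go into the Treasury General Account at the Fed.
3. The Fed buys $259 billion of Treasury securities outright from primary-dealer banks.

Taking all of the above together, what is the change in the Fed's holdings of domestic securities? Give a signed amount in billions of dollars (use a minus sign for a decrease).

Fed balance sheet:
  Assets:      Securities +$403B
  Liabilities: Bank reserves +$379B, Government deposits +$24B
Commercial banking system:
  Assets:      Reserves at CB +$379B, Securities −$259B
  Liabilities: Checkable deposits +$120B
So the change in the Fed's holdings of domestic securities is +$403 billion.

+$403 billion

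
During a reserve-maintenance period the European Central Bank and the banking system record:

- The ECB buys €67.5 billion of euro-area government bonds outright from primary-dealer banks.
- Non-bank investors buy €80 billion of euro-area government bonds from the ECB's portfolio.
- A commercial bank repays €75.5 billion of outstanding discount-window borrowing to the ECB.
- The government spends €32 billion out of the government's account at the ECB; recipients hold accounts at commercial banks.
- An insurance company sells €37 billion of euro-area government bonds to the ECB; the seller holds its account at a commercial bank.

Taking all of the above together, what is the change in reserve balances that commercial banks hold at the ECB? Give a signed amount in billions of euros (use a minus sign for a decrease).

-€19 billion

ECB balance sheet:
  Assets:      Securities +€24.5B, Loans to banks −€75.5B
  Liabilities: Bank reserves −€19B, Government deposits −€32B
So the change in reserve balances that commercial banks hold at the ECB is -€19 billion.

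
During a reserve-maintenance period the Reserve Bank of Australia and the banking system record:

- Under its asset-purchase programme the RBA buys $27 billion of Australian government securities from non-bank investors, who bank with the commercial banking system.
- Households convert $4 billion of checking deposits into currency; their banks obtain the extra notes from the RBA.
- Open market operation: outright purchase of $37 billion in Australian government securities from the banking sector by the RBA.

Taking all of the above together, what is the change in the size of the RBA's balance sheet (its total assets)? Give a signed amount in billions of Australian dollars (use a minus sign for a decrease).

+$64 billion

Asset purchase (from non-banks) $27 billion: an RBA asset is acquired → +$27B.
Currency withdrawal $4 billion: only the composition of liabilities changes → 0.
OMO purchase (from banks) $37 billion: an RBA asset is acquired → +$37B.
Net: 27 + 0 + 37 = +$64 billion.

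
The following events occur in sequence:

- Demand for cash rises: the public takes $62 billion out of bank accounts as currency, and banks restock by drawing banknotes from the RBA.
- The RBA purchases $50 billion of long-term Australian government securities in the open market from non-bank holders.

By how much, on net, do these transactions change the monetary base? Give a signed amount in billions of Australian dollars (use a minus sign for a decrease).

+$50 billion

RBA balance sheet:
  Assets:      Securities +$50B
  Liabilities: Bank reserves −$12B, Currency in circulation +$62B
Commercial banking system:
  Assets:      Reserves at CB −$12B
  Liabilities: Checkable deposits −$12B
Monetary base = currency + reserves: +$62B + (−$12B) = +$50 billion.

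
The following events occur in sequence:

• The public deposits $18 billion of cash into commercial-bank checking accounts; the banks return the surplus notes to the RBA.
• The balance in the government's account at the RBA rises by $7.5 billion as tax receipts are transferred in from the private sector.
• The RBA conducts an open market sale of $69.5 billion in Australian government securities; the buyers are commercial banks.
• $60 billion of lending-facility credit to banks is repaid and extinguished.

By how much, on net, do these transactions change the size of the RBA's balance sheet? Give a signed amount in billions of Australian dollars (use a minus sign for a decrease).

-$129.5 billion

RBA balance sheet:
  Assets:      Securities −$69.5B, Loans to banks −$60B
  Liabilities: Bank reserves −$119B, Currency in circulation −$18B, Government deposits +$7.5B
Change in total RBA assets = -$129.5 billion.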